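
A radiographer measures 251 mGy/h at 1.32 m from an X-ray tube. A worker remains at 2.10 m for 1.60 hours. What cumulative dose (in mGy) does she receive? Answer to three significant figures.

Using I₁d₁² = I₂d₂², rate at 2.10 m:
(1.32/2.10)² = 0.3951, so 251 × 0.3951 = 99.17 mGy/h.
Dose = rate × time = 99.17 mGy/h × 1.600 h = 158.7 mGy.

159 mGy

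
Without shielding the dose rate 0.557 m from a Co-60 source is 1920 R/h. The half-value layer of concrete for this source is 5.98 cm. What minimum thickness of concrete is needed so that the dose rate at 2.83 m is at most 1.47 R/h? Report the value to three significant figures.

33.9 cm

At 2.83 m, distance alone gives (0.557/2.83)² = 0.03874, so 1920 × 0.03874 = 74.38 R/h.
Further attenuation needed: 74.38/1.47 = 50.60.
n = log₂(50.60) = 5.661 half-value layers.
Thickness = 5.661 × 5.98 cm = 33.85 cm.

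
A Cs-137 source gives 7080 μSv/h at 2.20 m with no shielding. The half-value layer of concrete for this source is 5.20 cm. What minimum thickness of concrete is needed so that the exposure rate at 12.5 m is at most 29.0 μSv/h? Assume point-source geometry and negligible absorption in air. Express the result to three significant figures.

At 12.5 m, distance alone gives 7080 × (2.20/12.5)² = 7080 × 0.03098 = 219.3 μSv/h.
Further attenuation needed: 219.3/29.0 = 7.562.
n = log₂(7.562) = 2.919 half-value layers.
Thickness = 2.919 × 5.20 cm = 15.18 cm.

15.2 cm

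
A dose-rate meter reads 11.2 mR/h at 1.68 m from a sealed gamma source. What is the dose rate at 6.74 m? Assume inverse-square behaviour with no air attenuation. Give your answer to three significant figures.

0.696 mR/h

Since intensity falls as 1/r², the rate at 6.74 m is
(1.68/6.74)² = 0.06213, so 11.2 × 0.06213 = 0.6959 mR/h.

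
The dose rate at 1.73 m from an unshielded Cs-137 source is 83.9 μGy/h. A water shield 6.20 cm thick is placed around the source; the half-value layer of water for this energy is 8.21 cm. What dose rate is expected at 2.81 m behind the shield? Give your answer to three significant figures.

Distance alone: 83.9 × (1.73/2.81)² = 83.9 × 0.3790 = 31.80 μGy/h.
Shield: 6.20/8.21 = 0.7552 half-value layers → attenuation 2^(−0.7552) = 0.5925.
Combined: 31.80 × 0.5925 = 18.84 μGy/h.

18.8 μGy/h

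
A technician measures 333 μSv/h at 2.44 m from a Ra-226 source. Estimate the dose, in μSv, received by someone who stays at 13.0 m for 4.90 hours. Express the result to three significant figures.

Using I₁d₁² = I₂d₂², rate at 13.0 m:
333 × (2.44/13.0)² = 333 × 0.03523 = 11.73 μSv/h.
Dose = rate × time = 11.73 μSv/h × 4.900 h = 57.48 μSv.

57.5 μSv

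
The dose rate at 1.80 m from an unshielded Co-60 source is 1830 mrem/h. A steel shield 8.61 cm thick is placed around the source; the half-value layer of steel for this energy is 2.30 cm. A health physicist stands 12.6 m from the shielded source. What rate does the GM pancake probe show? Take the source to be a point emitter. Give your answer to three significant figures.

Distance alone: (1.80/12.6)² = 0.02041, so 1830 × 0.02041 = 37.35 mrem/h.
Shield: 8.61/2.30 = 3.743 half-value layers → attenuation 2^(−3.743) = 0.07469.
Combined: 37.35 × 0.07469 = 2.790 mrem/h.

2.79 mrem/h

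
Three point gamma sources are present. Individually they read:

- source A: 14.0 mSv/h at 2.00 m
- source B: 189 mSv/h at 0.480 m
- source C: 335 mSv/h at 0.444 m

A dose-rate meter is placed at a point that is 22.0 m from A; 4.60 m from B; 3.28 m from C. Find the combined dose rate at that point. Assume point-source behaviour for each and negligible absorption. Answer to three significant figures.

Each source contributes Iᵢ·(dᵢ/rᵢ)²; contributions add.
A: 14.0 × (2.00/22.0)² = 0.1157 mSv/h
B: 189 × (0.480/4.60)² = 2.058 mSv/h
C: 335 × (0.444/3.28)² = 6.139 mSv/h
Total = 0.1157 + 2.058 + 6.139 = 8.313 mSv/h.

8.31 mSv/h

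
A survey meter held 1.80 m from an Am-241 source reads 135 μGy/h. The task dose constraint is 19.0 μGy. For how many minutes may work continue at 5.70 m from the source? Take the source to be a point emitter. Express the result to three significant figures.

84.7 min

By the inverse-square law, rate at 5.70 m:
135 × (1.80/5.70)² = 135 × 0.09972 = 13.46 μGy/h.
Stay time = 19.0 μGy ÷ 13.46 μGy/h = 1.412 h = 84.72 min.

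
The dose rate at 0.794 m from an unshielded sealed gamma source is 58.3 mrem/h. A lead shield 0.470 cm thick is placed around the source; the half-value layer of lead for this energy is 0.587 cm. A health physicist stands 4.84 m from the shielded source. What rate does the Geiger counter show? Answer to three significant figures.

0.901 mrem/h

Distance alone: 58.3 × (0.794/4.84)² = 58.3 × 0.02691 = 1.569 mrem/h.
Shield: 0.470/0.587 = 0.8007 half-value layers → attenuation 2^(−0.8007) = 0.5741.
Combined: 1.569 × 0.5741 = 0.9008 mrem/h.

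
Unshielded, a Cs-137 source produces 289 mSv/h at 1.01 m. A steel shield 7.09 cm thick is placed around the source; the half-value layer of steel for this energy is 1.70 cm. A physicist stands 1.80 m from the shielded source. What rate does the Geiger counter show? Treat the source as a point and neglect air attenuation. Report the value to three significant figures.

5.05 mSv/h

Distance alone: (1.01/1.80)² = 0.3148, so 289 × 0.3148 = 90.98 mSv/h.
Shield: 7.09/1.70 = 4.171 half-value layers → attenuation 2^(−4.171) = 0.05551.
Combined: 90.98 × 0.05551 = 5.050 mSv/h.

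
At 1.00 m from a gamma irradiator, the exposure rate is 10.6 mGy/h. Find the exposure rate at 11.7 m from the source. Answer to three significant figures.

Using I₁d₁² = I₂d₂², the rate at 11.7 m is
(1.00/11.7)² = 0.007305, so 10.6 × 0.007305 = 0.07743 mGy/h.

0.0774 mGy/h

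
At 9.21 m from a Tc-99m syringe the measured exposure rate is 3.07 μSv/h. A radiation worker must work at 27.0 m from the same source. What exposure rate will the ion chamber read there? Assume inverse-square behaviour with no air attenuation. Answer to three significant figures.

Since intensity falls as 1/r², scaling from 9.21 m to 27.0 m:
3.07 × (9.21/27.0)² = 3.07 × 0.1164 = 0.3573 μSv/h.

0.357 μSv/h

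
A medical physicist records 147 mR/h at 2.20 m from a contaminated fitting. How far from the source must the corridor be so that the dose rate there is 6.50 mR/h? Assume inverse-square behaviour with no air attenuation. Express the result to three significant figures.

10.5 m

Intensity scales as (d₁/d₂)², so d₂ = d₁·√(I₁/I₂).
I₁/I₂ = 147/6.50 = 22.62, so d₂ = 2.20 × √22.62 = 10.46 m.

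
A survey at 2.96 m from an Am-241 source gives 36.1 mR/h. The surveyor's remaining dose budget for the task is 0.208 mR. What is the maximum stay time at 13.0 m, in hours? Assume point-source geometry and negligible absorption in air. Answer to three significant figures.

Using I₁d₁² = I₂d₂², rate at 13.0 m:
(2.96/13.0)² = 0.05184, so 36.1 × 0.05184 = 1.871 mR/h.
Stay time = 0.208 mR ÷ 1.871 mR/h = 0.1112 h.

0.111 h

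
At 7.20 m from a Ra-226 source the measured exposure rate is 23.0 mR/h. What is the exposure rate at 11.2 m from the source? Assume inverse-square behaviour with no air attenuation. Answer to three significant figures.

By the inverse-square law, scaling from 7.20 m to 11.2 m:
(7.20/11.2)² = 0.4133, so 23.0 × 0.4133 = 9.506 mR/h.

9.51 mR/h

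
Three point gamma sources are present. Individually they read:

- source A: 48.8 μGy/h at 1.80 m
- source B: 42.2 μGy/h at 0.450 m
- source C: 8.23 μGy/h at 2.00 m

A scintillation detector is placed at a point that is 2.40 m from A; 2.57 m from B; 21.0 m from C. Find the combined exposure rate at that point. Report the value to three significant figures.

28.8 μGy/h

Each source contributes Iᵢ·(dᵢ/rᵢ)²; contributions add.
A: 48.8 × (1.80/2.40)² = 27.45 μGy/h
B: 42.2 × (0.450/2.57)² = 1.294 μGy/h
C: 8.23 × (2.00/21.0)² = 0.07465 μGy/h
Total = 27.45 + 1.294 + 0.07465 = 28.82 μGy/h.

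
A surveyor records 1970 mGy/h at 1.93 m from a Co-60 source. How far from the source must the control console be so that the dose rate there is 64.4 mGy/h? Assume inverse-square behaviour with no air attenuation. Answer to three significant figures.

By the inverse-square law, d₂ = d₁·√(I₁/I₂).
I₁/I₂ = 1970/64.4 = 30.59, so d₂ = 1.93 × √30.59 = 10.67 m.

10.7 m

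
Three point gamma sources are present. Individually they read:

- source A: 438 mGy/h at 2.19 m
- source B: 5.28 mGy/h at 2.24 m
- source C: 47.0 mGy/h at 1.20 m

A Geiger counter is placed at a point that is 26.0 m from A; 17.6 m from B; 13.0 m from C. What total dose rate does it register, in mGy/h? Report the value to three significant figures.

By superposition, sum each source's inverse-square contribution:
A: 438 × (2.19/26.0)² = 3.108 mGy/h
B: 5.28 × (2.24/17.6)² = 0.08553 mGy/h
C: 47.0 × (1.20/13.0)² = 0.4005 mGy/h
Total = 3.108 + 0.08553 + 0.4005 = 3.594 mGy/h.

3.59 mGy/h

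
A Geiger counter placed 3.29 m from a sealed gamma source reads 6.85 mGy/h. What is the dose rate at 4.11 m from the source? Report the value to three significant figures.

Since intensity falls as 1/r², scaling from 3.29 m to 4.11 m:
(3.29/4.11)² = 0.6408, so 6.85 × 0.6408 = 4.389 mGy/h.

4.39 mGy/h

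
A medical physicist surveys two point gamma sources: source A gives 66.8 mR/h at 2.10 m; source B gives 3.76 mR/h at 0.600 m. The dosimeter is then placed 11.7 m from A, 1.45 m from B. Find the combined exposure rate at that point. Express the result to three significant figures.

2.80 mR/h

Each source contributes Iᵢ·(dᵢ/rᵢ)²; contributions add.
A: 66.8 × (2.10/11.7)² = 2.152 mR/h
B: 3.76 × (0.600/1.45)² = 0.6438 mR/h
Total = 2.152 + 0.6438 = 2.796 mR/h.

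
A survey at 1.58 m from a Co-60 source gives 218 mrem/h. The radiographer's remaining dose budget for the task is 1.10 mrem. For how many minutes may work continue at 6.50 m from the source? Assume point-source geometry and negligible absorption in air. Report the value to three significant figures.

By the inverse-square law, rate at 6.50 m:
218 × (1.58/6.50)² = 218 × 0.05909 = 12.88 mrem/h.
Stay time = 1.10 mrem ÷ 12.88 mrem/h = 0.08540 h = 5.124 min.

5.12 min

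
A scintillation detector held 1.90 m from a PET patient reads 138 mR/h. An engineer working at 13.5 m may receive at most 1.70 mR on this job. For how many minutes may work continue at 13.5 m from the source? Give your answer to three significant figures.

Applying the 1/r² law, rate at 13.5 m:
(1.90/13.5)² = 0.01981, so 138 × 0.01981 = 2.734 mR/h.
Stay time = 1.70 mR ÷ 2.734 mR/h = 0.6218 h = 37.31 min.

37.3 min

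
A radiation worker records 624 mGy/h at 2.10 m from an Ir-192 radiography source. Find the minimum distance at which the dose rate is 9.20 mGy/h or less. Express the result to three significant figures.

Applying the 1/r² law, d₂ = d₁·√(I₁/I₂).
I₁/I₂ = 624/9.20 = 67.83, so d₂ = 2.10 × √67.83 = 17.30 m.

17.3 m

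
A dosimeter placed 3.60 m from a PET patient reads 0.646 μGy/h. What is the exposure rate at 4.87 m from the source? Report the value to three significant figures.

Applying the 1/r² law, scaling from 3.60 m to 4.87 m:
0.646 × (3.60/4.87)² = 0.646 × 0.5464 = 0.3530 μGy/h.

0.353 μGy/h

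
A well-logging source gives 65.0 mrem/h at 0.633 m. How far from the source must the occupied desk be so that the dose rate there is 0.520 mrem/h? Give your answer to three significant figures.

Using I₁d₁² = I₂d₂², d₂ = d₁·√(I₁/I₂).
I₁/I₂ = 65.0/0.520 = 125.0, so d₂ = 0.633 × √125.0 = 7.077 m.

7.08 m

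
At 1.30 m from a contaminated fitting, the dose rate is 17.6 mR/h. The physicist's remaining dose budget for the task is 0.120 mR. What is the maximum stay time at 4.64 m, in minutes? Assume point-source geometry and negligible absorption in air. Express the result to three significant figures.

5.21 min

By the inverse-square law, rate at 4.64 m:
17.6 × (1.30/4.64)² = 17.6 × 0.07850 = 1.382 mR/h.
Stay time = 0.120 mR ÷ 1.382 mR/h = 0.08683 h = 5.210 min.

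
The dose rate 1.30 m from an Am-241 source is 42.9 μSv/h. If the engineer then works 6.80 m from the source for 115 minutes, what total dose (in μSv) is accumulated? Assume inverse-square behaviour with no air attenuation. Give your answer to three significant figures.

3.01 μSv

By the inverse-square law, rate at 6.80 m:
(1.30/6.80)² = 0.03655, so 42.9 × 0.03655 = 1.568 μSv/h.
Dose = rate × time = 1.568 μSv/h × 1.917 h = 3.006 μSv.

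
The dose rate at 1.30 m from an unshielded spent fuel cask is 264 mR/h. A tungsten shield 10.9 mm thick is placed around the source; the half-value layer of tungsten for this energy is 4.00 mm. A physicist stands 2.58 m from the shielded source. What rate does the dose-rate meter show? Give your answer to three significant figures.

Distance alone: 264 × (1.30/2.58)² = 264 × 0.2539 = 67.03 mR/h.
Shield: 10.9/4.00 = 2.725 half-value layers → attenuation 2^(−2.725) = 0.1512.
Combined: 67.03 × 0.1512 = 10.13 mR/h.

10.1 mR/h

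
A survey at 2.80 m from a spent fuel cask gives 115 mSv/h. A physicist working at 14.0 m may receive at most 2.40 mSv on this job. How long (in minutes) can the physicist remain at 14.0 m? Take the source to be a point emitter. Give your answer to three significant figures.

31.3 min

By the inverse-square law, rate at 14.0 m:
115 × (2.80/14.0)² = 115 × 0.04000 = 4.600 mSv/h.
Stay time = 2.40 mSv ÷ 4.600 mSv/h = 0.5217 h = 31.30 min.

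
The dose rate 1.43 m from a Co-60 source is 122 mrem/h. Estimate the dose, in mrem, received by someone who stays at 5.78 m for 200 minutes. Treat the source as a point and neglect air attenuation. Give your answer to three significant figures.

24.9 mrem

Intensity scales as (d₁/d₂)², so rate at 5.78 m:
122 × (1.43/5.78)² = 122 × 0.06121 = 7.468 mrem/h.
Dose = rate × time = 7.468 mrem/h × 3.333 h = 24.89 mrem.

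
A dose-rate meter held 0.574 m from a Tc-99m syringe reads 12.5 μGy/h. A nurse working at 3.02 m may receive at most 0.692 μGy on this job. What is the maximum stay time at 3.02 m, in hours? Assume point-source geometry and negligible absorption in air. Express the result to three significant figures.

1.53 h

By the inverse-square law, rate at 3.02 m:
12.5 × (0.574/3.02)² = 12.5 × 0.03613 = 0.4516 μGy/h.
Stay time = 0.692 μGy ÷ 0.4516 μGy/h = 1.532 h.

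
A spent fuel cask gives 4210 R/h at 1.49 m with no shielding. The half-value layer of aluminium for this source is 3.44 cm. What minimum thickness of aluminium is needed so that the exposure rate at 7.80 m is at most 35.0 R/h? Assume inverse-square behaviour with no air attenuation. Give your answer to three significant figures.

At 7.80 m, distance alone gives (1.49/7.80)² = 0.03649, so 4210 × 0.03649 = 153.6 R/h.
Further attenuation needed: 153.6/35.0 = 4.389.
n = log₂(4.389) = 2.134 half-value layers.
Thickness = 2.134 × 3.44 cm = 7.341 cm.

7.34 cm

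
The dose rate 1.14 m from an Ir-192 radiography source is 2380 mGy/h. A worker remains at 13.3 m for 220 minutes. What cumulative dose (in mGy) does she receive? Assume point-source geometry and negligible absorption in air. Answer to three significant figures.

64.1 mGy

Applying the 1/r² law, rate at 13.3 m:
(1.14/13.3)² = 0.007347, so 2380 × 0.007347 = 17.49 mGy/h.
Dose = rate × time = 17.49 mGy/h × 3.667 h = 64.14 mGy.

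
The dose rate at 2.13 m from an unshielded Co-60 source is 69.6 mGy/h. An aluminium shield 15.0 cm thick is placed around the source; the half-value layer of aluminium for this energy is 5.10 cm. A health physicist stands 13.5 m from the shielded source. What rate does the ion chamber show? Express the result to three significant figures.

Distance alone: 69.6 × (2.13/13.5)² = 69.6 × 0.02489 = 1.732 mGy/h.
Shield: 15.0/5.10 = 2.941 half-value layers → attenuation 2^(−2.941) = 0.1302.
Combined: 1.732 × 0.1302 = 0.2255 mGy/h.

0.226 mGy/h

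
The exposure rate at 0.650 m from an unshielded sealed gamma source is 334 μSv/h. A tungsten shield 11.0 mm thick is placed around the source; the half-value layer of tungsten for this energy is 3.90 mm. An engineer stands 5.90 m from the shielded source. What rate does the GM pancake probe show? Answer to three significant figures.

Distance alone: (0.650/5.90)² = 0.01214, so 334 × 0.01214 = 4.055 μSv/h.
Shield: 11.0/3.90 = 2.821 half-value layers → attenuation 2^(−2.821) = 0.1415.
Combined: 4.055 × 0.1415 = 0.5738 μSv/h.

0.574 μSv/h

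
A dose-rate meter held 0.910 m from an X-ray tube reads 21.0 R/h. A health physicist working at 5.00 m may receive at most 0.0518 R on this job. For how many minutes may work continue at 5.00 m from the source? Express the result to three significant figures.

4.47 min

Applying the 1/r² law, rate at 5.00 m:
21.0 × (0.910/5.00)² = 21.0 × 0.03312 = 0.6955 R/h.
Stay time = 0.0518 R ÷ 0.6955 R/h = 0.07448 h = 4.469 min.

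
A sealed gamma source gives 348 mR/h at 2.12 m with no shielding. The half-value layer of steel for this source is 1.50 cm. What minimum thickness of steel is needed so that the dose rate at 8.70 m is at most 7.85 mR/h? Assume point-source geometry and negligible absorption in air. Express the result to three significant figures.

2.09 cm

At 8.70 m, distance alone gives 348 × (2.12/8.70)² = 348 × 0.05938 = 20.66 mR/h.
Further attenuation needed: 20.66/7.85 = 2.632.
n = log₂(2.632) = 1.396 half-value layers.
Thickness = 1.396 × 1.50 cm = 2.094 cm.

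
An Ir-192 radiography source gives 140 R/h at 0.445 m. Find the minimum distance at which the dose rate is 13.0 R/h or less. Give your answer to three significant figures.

Since intensity falls as 1/r², d₂ = d₁·√(I₁/I₂).
I₁/I₂ = 140/13.0 = 10.77, so d₂ = 0.445 × √10.77 = 1.460 m.

1.46 m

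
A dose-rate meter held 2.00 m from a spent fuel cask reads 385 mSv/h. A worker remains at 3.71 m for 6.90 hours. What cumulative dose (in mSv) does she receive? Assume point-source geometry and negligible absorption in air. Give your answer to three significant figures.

Using I₁d₁² = I₂d₂², rate at 3.71 m:
385 × (2.00/3.71)² = 385 × 0.2906 = 111.9 mSv/h.
Dose = rate × time = 111.9 mSv/h × 6.900 h = 772.1 mSv.

772 mSv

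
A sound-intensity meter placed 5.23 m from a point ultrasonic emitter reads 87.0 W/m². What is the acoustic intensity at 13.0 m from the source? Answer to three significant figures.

Since intensity falls as 1/r², scaling from 5.23 m to 13.0 m:
(5.23/13.0)² = 0.1619, so 87.0 × 0.1619 = 14.09 W/m².

14.1 W/m²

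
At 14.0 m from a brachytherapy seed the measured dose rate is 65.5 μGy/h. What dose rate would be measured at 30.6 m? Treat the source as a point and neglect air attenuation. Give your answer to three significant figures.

Since intensity falls as 1/r², scaling from 14.0 m to 30.6 m:
(14.0/30.6)² = 0.2093, so 65.5 × 0.2093 = 13.71 μGy/h.

13.7 μGy/h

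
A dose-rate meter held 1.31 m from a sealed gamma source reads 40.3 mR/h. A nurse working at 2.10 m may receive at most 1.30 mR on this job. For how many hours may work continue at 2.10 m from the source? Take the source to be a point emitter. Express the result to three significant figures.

Since intensity falls as 1/r², rate at 2.10 m:
(1.31/2.10)² = 0.3891, so 40.3 × 0.3891 = 15.68 mR/h.
Stay time = 1.30 mR ÷ 15.68 mR/h = 0.08291 h.

0.0829 h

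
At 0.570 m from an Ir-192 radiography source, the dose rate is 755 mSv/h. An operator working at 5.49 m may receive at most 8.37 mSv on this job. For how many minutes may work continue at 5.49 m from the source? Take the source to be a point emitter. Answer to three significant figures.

61.7 min

Since intensity falls as 1/r², rate at 5.49 m:
755 × (0.570/5.49)² = 755 × 0.01078 = 8.139 mSv/h.
Stay time = 8.37 mSv ÷ 8.139 mSv/h = 1.028 h = 61.68 min.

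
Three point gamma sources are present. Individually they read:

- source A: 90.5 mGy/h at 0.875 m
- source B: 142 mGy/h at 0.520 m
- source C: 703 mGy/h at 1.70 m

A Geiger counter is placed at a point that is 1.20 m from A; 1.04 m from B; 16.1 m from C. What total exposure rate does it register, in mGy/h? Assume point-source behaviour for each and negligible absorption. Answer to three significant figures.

By superposition, sum each source's inverse-square contribution:
A: 90.5 × (0.875/1.20)² = 48.12 mGy/h
B: 142 × (0.520/1.04)² = 35.50 mGy/h
C: 703 × (1.70/16.1)² = 7.838 mGy/h
Total = 48.12 + 35.50 + 7.838 = 91.46 mGy/h.

91.5 mGy/h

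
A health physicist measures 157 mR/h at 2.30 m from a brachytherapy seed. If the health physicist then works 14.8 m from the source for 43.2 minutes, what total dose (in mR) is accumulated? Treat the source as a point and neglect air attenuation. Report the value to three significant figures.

2.73 mR

Since intensity falls as 1/r², rate at 14.8 m:
157 × (2.30/14.8)² = 157 × 0.02415 = 3.792 mR/h.
Dose = rate × time = 3.792 mR/h × 0.7200 h = 2.730 mR.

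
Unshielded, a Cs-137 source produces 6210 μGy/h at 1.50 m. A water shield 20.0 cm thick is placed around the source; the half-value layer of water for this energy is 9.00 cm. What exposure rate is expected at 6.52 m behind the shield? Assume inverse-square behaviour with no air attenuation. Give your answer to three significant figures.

Distance alone: 6210 × (1.50/6.52)² = 6210 × 0.05293 = 328.7 μGy/h.
Shield: 20.0/9.00 = 2.222 half-value layers → attenuation 2^(−2.222) = 0.2143.
Combined: 328.7 × 0.2143 = 70.44 μGy/h.

70.4 μGy/h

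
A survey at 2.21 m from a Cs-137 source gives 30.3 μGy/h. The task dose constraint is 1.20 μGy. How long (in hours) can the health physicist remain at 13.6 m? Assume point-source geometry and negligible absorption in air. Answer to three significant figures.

1.50 h

Applying the 1/r² law, rate at 13.6 m:
(2.21/13.6)² = 0.02641, so 30.3 × 0.02641 = 0.8002 μGy/h.
Stay time = 1.20 μGy ÷ 0.8002 μGy/h = 1.500 h.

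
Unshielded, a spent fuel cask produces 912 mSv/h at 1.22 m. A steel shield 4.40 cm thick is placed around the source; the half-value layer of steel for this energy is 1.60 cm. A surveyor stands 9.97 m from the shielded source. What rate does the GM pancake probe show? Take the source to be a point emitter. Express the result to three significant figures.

Distance alone: (1.22/9.97)² = 0.01497, so 912 × 0.01497 = 13.65 mSv/h.
Shield: 4.40/1.60 = 2.750 half-value layers → attenuation 2^(−2.750) = 0.1487.
Combined: 13.65 × 0.1487 = 2.030 mSv/h.

2.03 mSv/h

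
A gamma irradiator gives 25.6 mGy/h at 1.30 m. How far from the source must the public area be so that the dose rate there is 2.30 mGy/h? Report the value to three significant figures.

4.34 m

Using I₁d₁² = I₂d₂², d₂ = d₁·√(I₁/I₂).
I₁/I₂ = 25.6/2.30 = 11.13, so d₂ = 1.30 × √11.13 = 4.337 m.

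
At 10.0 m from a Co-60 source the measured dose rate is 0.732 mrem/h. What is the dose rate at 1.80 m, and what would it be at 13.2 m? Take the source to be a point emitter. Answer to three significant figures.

Since intensity falls as 1/r²,
At 1.80 m: 0.732 × (10.0/1.80)² = 0.732 × 30.86 = 22.59 mrem/h
At 13.2 m: (1.80/13.2)² = 0.01860, so 22.59 × 0.01860 = 0.4202 mrem/h.

22.6 mrem/h; 0.420 mrem/h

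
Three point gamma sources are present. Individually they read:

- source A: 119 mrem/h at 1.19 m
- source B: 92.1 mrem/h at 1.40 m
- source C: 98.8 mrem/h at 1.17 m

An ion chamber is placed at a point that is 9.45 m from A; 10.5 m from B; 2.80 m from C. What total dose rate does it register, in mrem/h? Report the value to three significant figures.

20.8 mrem/h

Each source contributes Iᵢ·(dᵢ/rᵢ)²; contributions add.
A: 119 × (1.19/9.45)² = 1.887 mrem/h
B: 92.1 × (1.40/10.5)² = 1.637 mrem/h
C: 98.8 × (1.17/2.80)² = 17.25 mrem/h
Total = 1.887 + 1.637 + 17.25 = 20.77 mrem/h.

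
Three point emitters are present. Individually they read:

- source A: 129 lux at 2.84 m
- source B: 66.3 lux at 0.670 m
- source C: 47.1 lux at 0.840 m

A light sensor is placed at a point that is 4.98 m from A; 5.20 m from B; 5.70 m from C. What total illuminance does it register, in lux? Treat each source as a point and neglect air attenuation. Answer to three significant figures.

44.1 lux

By superposition, sum each source's inverse-square contribution:
A: 129 × (2.84/4.98)² = 41.95 lux
B: 66.3 × (0.670/5.20)² = 1.101 lux
C: 47.1 × (0.840/5.70)² = 1.023 lux
Total = 41.95 + 1.101 + 1.023 = 44.07 lux.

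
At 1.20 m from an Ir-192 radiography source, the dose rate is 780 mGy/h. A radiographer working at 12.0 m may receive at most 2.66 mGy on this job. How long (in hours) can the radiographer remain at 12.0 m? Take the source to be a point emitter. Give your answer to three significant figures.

0.341 h

Since intensity falls as 1/r², rate at 12.0 m:
(1.20/12.0)² = 0.01000, so 780 × 0.01000 = 7.800 mGy/h.
Stay time = 2.66 mGy ÷ 7.800 mGy/h = 0.3410 h.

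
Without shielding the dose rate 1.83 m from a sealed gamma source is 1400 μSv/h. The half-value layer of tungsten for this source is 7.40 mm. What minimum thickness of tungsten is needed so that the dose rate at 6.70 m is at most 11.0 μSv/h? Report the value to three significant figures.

24.0 mm

At 6.70 m, distance alone gives (1.83/6.70)² = 0.07460, so 1400 × 0.07460 = 104.4 μSv/h.
Further attenuation needed: 104.4/11.0 = 9.491.
n = log₂(9.491) = 3.247 half-value layers.
Thickness = 3.247 × 7.40 mm = 24.03 mm.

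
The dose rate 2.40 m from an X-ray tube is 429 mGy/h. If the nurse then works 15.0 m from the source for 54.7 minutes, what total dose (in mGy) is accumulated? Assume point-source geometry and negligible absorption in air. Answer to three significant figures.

Intensity scales as (d₁/d₂)², so rate at 15.0 m:
(2.40/15.0)² = 0.02560, so 429 × 0.02560 = 10.98 mGy/h.
Dose = rate × time = 10.98 mGy/h × 0.9117 h = 10.01 mGy.

10.0 mGy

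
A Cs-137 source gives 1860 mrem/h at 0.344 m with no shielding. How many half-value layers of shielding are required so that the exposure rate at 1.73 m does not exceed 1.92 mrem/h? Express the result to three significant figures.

At 1.73 m, distance alone gives 1860 × (0.344/1.73)² = 1860 × 0.03954 = 73.54 mrem/h.
Further attenuation needed: 73.54/1.92 = 38.30.
n = log₂(38.30) = 5.259 half-value layers.

5.26 half-value layers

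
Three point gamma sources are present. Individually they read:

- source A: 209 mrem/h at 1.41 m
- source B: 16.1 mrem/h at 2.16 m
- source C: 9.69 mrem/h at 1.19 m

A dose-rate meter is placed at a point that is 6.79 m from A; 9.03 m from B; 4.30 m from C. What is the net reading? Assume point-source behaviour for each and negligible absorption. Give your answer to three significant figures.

By superposition, sum each source's inverse-square contribution:
A: 209 × (1.41/6.79)² = 9.012 mrem/h
B: 16.1 × (2.16/9.03)² = 0.9212 mrem/h
C: 9.69 × (1.19/4.30)² = 0.7421 mrem/h
Total = 9.012 + 0.9212 + 0.7421 = 10.68 mrem/h.

10.7 mrem/h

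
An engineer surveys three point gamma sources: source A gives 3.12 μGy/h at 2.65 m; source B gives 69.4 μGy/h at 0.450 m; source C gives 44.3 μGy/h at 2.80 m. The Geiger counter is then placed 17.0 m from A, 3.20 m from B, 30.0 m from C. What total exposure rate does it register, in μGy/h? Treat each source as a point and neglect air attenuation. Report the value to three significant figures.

1.83 μGy/h

By superposition, sum each source's inverse-square contribution:
A: 3.12 × (2.65/17.0)² = 0.07581 μGy/h
B: 69.4 × (0.450/3.20)² = 1.372 μGy/h
C: 44.3 × (2.80/30.0)² = 0.3859 μGy/h
Total = 0.07581 + 1.372 + 0.3859 = 1.834 μGy/h.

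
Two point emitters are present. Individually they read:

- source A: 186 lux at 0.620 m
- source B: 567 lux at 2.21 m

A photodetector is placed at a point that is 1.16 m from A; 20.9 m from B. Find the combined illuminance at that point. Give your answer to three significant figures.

By superposition, sum each source's inverse-square contribution:
A: 186 × (0.620/1.16)² = 53.13 lux
B: 567 × (2.21/20.9)² = 6.340 lux
Total = 53.13 + 6.340 = 59.47 lux.

59.5 lux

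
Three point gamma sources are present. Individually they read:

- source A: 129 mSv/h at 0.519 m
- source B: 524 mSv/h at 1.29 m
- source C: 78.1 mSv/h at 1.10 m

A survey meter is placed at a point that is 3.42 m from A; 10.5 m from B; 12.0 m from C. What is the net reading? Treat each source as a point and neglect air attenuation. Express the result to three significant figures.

Each source contributes Iᵢ·(dᵢ/rᵢ)²; contributions add.
A: 129 × (0.519/3.42)² = 2.971 mSv/h
B: 524 × (1.29/10.5)² = 7.909 mSv/h
C: 78.1 × (1.10/12.0)² = 0.6563 mSv/h
Total = 2.971 + 7.909 + 0.6563 = 11.54 mSv/h.

11.5 mSv/h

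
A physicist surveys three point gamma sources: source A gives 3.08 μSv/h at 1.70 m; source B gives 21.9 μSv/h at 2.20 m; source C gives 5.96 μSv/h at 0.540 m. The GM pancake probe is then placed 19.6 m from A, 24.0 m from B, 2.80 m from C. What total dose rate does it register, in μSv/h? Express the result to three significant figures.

Each source contributes Iᵢ·(dᵢ/rᵢ)²; contributions add.
A: 3.08 × (1.70/19.6)² = 0.02317 μSv/h
B: 21.9 × (2.20/24.0)² = 0.1840 μSv/h
C: 5.96 × (0.540/2.80)² = 0.2217 μSv/h
Total = 0.02317 + 0.1840 + 0.2217 = 0.4289 μSv/h.

0.429 μSv/h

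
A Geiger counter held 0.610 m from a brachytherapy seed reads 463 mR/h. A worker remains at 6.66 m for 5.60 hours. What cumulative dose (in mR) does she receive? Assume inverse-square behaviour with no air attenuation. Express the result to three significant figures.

Using I₁d₁² = I₂d₂², rate at 6.66 m:
(0.610/6.66)² = 0.008389, so 463 × 0.008389 = 3.884 mR/h.
Dose = rate × time = 3.884 mR/h × 5.600 h = 21.75 mR.

21.8 mR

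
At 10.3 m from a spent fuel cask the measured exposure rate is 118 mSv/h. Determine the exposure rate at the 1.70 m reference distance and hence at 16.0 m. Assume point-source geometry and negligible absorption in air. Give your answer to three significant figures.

Applying the 1/r² law,
At 1.70 m: 118 × (10.3/1.70)² = 118 × 36.71 = 4332 mSv/h
At 16.0 m: (1.70/16.0)² = 0.01129, so 4332 × 0.01129 = 48.91 mSv/h.

4330 mSv/h; 48.9 mSv/h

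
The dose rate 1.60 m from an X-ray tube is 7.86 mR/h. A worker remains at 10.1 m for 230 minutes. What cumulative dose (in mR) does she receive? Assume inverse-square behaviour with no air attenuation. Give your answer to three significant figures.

By the inverse-square law, rate at 10.1 m:
7.86 × (1.60/10.1)² = 7.86 × 0.02510 = 0.1973 mR/h.
Dose = rate × time = 0.1973 mR/h × 3.833 h = 0.7563 mR.

0.756 mR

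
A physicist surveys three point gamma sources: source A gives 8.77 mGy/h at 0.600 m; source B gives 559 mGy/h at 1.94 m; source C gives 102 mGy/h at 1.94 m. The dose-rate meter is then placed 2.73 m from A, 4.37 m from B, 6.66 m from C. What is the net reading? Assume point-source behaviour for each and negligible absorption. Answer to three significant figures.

119 mGy/h

By superposition, sum each source's inverse-square contribution:
A: 8.77 × (0.600/2.73)² = 0.4236 mGy/h
B: 559 × (1.94/4.37)² = 110.2 mGy/h
C: 102 × (1.94/6.66)² = 8.655 mGy/h
Total = 0.4236 + 110.2 + 8.655 = 119.3 mGy/h.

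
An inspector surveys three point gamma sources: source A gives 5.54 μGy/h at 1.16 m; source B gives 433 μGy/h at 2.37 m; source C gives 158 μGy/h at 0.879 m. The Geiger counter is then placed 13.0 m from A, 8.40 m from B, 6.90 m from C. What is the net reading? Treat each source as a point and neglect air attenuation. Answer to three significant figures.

37.1 μGy/h

Each source contributes Iᵢ·(dᵢ/rᵢ)²; contributions add.
A: 5.54 × (1.16/13.0)² = 0.04411 μGy/h
B: 433 × (2.37/8.40)² = 34.47 μGy/h
C: 158 × (0.879/6.90)² = 2.564 μGy/h
Total = 0.04411 + 34.47 + 2.564 = 37.08 μGy/h.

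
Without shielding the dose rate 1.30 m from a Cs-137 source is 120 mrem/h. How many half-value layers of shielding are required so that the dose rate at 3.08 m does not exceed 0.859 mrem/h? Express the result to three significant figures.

4.64 half-value layers

At 3.08 m, distance alone gives (1.30/3.08)² = 0.1781, so 120 × 0.1781 = 21.37 mrem/h.
Further attenuation needed: 21.37/0.859 = 24.88.
n = log₂(24.88) = 4.637 half-value layers.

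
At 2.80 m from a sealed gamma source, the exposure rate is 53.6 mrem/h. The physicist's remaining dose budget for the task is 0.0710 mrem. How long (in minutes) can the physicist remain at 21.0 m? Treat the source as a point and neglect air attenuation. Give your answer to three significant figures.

4.47 min

Since intensity falls as 1/r², rate at 21.0 m:
53.6 × (2.80/21.0)² = 53.6 × 0.01778 = 0.9530 mrem/h.
Stay time = 0.0710 mrem ÷ 0.9530 mrem/h = 0.07450 h = 4.470 min.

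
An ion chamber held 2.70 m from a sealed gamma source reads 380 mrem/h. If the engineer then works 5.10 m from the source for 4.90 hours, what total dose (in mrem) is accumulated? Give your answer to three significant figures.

522 mrem

By the inverse-square law, rate at 5.10 m:
(2.70/5.10)² = 0.2803, so 380 × 0.2803 = 106.5 mrem/h.
Dose = rate × time = 106.5 mrem/h × 4.900 h = 521.9 mrem.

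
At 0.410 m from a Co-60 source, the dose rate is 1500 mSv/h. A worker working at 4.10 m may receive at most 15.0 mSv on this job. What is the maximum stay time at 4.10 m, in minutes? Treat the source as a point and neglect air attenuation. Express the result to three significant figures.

60.0 min

Since intensity falls as 1/r², rate at 4.10 m:
1500 × (0.410/4.10)² = 1500 × 0.01000 = 15.00 mSv/h.
Stay time = 15.0 mSv ÷ 15.00 mSv/h = 1.000 h = 60.00 min.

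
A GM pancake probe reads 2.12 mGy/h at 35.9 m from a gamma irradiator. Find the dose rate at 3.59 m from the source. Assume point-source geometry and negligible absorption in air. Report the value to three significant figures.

212 mGy/h

Using I₁d₁² = I₂d₂², the rate at 3.59 m is
2.12 × (35.9/3.59)² = 2.12 × 100.0 = 212.0 mGy/h.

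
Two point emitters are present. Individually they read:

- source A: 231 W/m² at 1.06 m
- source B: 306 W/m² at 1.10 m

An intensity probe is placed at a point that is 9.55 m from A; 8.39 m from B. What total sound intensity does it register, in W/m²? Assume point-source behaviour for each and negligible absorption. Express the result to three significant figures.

8.11 W/m²

By superposition, sum each source's inverse-square contribution:
A: 231 × (1.06/9.55)² = 2.846 W/m²
B: 306 × (1.10/8.39)² = 5.260 W/m²
Total = 2.846 + 5.260 = 8.106 W/m².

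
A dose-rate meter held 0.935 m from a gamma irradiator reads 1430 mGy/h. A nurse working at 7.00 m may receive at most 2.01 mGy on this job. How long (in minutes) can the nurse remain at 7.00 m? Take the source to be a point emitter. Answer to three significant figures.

4.73 min

By the inverse-square law, rate at 7.00 m:
1430 × (0.935/7.00)² = 1430 × 0.01784 = 25.51 mGy/h.
Stay time = 2.01 mGy ÷ 25.51 mGy/h = 0.07879 h = 4.727 min.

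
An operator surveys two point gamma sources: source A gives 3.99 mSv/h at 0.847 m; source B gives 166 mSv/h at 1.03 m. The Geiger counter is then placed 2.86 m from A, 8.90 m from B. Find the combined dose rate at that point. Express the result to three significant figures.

2.57 mSv/h

Each source contributes Iᵢ·(dᵢ/rᵢ)²; contributions add.
A: 3.99 × (0.847/2.86)² = 0.3500 mSv/h
B: 166 × (1.03/8.90)² = 2.223 mSv/h
Total = 0.3500 + 2.223 = 2.573 mSv/h.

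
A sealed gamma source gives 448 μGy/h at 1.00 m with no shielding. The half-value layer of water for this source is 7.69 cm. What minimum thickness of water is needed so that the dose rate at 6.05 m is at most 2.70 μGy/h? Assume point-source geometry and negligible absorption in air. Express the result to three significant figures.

16.8 cm

At 6.05 m, distance alone gives (1.00/6.05)² = 0.02732, so 448 × 0.02732 = 12.24 μGy/h.
Further attenuation needed: 12.24/2.70 = 4.533.
n = log₂(4.533) = 2.180 half-value layers.
Thickness = 2.180 × 7.69 cm = 16.76 cm.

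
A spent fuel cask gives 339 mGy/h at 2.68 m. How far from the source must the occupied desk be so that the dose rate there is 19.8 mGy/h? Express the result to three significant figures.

Using I₁d₁² = I₂d₂², d₂ = d₁·√(I₁/I₂).
I₁/I₂ = 339/19.8 = 17.12, so d₂ = 2.68 × √17.12 = 11.09 m.

11.1 m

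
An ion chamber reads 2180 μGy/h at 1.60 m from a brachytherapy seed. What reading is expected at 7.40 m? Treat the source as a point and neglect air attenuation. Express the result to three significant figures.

Intensity scales as (d₁/d₂)², so the rate at 7.40 m is
2180 × (1.60/7.40)² = 2180 × 0.04675 = 101.9 μGy/h.

102 μGy/h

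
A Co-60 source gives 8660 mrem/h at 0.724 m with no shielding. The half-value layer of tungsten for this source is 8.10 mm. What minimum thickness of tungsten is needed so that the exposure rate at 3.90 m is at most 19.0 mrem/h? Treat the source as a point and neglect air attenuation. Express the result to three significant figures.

32.2 mm

At 3.90 m, distance alone gives (0.724/3.90)² = 0.03446, so 8660 × 0.03446 = 298.4 mrem/h.
Further attenuation needed: 298.4/19.0 = 15.71.
n = log₂(15.71) = 3.974 half-value layers.
Thickness = 3.974 × 8.10 mm = 32.19 mm.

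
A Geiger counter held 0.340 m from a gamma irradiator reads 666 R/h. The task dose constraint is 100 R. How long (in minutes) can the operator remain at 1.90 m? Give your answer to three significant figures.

Since intensity falls as 1/r², rate at 1.90 m:
666 × (0.340/1.90)² = 666 × 0.03202 = 21.33 R/h.
Stay time = 100 R ÷ 21.33 R/h = 4.688 h = 281.3 min.

281 min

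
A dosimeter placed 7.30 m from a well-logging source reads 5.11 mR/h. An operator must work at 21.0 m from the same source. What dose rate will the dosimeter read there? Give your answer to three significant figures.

Since intensity falls as 1/r², scaling from 7.30 m to 21.0 m:
(7.30/21.0)² = 0.1208, so 5.11 × 0.1208 = 0.6173 mR/h.

0.617 mR/h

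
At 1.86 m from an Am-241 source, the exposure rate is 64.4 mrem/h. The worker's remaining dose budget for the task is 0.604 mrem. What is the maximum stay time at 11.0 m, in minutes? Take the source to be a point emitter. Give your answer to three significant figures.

Applying the 1/r² law, rate at 11.0 m:
64.4 × (1.86/11.0)² = 64.4 × 0.02859 = 1.841 mrem/h.
Stay time = 0.604 mrem ÷ 1.841 mrem/h = 0.3281 h = 19.69 min.

19.7 min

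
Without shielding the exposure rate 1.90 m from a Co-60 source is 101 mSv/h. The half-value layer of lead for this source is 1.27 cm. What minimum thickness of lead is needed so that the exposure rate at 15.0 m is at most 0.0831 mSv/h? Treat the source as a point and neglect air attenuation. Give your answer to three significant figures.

At 15.0 m, distance alone gives (1.90/15.0)² = 0.01604, so 101 × 0.01604 = 1.620 mSv/h.
Further attenuation needed: 1.620/0.0831 = 19.49.
n = log₂(19.49) = 4.285 half-value layers.
Thickness = 4.285 × 1.27 cm = 5.442 cm.

5.44 cm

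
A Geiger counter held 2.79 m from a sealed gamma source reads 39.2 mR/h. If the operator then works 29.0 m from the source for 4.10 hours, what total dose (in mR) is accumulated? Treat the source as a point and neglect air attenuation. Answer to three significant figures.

1.49 mR

Intensity scales as (d₁/d₂)², so rate at 29.0 m:
39.2 × (2.79/29.0)² = 39.2 × 0.009256 = 0.3628 mR/h.
Dose = rate × time = 0.3628 mR/h × 4.100 h = 1.487 mR.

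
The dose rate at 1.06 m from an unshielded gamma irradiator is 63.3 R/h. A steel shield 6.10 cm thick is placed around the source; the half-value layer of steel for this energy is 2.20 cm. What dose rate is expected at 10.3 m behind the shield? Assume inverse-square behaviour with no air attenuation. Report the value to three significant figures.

Distance alone: (1.06/10.3)² = 0.01059, so 63.3 × 0.01059 = 0.6703 R/h.
Shield: 6.10/2.20 = 2.773 half-value layers → attenuation 2^(−2.773) = 0.1463.
Combined: 0.6703 × 0.1463 = 0.09806 R/h.

0.0981 R/h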